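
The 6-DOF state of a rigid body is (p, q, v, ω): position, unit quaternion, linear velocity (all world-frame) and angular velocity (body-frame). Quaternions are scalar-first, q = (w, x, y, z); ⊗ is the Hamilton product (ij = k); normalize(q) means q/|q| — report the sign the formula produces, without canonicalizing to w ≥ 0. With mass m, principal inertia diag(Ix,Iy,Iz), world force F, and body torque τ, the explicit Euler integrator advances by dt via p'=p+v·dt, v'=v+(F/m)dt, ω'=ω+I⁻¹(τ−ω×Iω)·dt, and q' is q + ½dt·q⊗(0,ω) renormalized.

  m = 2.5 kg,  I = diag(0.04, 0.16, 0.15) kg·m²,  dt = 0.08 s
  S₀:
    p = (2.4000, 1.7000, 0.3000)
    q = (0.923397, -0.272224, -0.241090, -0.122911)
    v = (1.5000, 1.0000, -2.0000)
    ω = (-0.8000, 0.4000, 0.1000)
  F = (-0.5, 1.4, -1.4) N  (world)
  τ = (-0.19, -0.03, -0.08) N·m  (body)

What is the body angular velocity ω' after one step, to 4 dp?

gyro term ω×Iω = (-0.0004, 0.0088, -0.0384)
angular accel α = (-4.7400, -0.2425, -0.2773)
ω + α·dt = (-1.1792, 0.3806, 0.0778)

ω' = (-1.1792, 0.3806, 0.0778)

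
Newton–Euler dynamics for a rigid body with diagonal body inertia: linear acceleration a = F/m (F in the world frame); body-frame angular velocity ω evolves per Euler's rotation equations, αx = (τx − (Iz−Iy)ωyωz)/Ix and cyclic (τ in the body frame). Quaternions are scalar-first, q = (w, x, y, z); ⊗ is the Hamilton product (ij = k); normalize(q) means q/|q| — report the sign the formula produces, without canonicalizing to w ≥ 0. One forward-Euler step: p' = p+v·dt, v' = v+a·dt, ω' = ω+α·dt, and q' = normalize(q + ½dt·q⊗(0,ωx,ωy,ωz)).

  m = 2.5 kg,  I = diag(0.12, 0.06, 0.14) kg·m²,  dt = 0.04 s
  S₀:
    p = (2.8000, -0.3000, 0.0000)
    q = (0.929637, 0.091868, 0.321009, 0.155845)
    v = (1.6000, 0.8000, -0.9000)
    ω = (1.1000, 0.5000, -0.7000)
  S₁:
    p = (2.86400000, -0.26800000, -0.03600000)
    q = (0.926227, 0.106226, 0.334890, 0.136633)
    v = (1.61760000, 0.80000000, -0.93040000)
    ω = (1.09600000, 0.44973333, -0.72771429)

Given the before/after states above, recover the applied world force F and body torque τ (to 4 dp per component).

F = (1.1000, 0.0000, -1.9000)
τ = (-0.0400, -0.0600, -0.1300)

velocity change Δv = (0.01760000, 0.00000000, -0.03040000)
m·(v₁−v₀)/dt = (1.1000, 0.0000, -1.9000)
rate change Δω = (-0.00400000, -0.05026667, -0.02771429)
applied torque τ = (-0.0400, -0.0600, -0.1300)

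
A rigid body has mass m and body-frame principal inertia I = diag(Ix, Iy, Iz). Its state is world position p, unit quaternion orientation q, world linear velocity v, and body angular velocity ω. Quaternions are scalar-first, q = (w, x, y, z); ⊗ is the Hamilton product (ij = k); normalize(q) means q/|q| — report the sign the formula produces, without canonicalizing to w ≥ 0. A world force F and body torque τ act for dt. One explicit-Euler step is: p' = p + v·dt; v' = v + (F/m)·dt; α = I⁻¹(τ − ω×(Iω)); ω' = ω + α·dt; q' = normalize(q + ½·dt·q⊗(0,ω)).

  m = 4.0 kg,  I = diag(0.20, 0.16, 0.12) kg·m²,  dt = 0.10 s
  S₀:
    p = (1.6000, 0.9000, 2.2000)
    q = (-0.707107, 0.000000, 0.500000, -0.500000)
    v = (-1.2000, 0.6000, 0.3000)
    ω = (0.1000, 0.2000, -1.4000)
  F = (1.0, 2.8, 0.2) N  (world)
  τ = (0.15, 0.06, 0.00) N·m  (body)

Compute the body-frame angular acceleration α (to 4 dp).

gyro term ω×Iω = (0.0112, -0.0112, -0.0008)
angular accel α = (0.6940, 0.4450, 0.0067)

α = (0.6940, 0.4450, 0.0067)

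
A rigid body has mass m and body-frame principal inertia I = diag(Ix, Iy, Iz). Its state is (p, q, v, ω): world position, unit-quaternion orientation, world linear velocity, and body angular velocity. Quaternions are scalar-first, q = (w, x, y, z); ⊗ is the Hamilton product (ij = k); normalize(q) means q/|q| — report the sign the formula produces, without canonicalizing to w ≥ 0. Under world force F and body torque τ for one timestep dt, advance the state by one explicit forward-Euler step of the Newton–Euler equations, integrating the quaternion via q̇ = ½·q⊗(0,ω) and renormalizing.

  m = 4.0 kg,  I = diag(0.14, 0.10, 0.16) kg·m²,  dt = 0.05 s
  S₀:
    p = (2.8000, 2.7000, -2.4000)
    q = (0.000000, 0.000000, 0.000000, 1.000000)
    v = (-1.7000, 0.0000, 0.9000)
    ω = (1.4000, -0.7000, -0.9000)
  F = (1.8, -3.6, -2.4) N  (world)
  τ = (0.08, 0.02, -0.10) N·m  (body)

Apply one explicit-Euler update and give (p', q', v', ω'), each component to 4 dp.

p + v·dt = (2.7150, 2.7000, -2.3550)
v' = v + a·dt = (-1.6775, -0.0450, 0.8700)
precession coupling ω×(Iω) = (0.0378, 0.0252, 0.0392)
angular accel α = (0.3014, -0.0520, -0.8700)
new body rate ω' = (1.4151, -0.7026, -0.9435)
2q̇ = q⊗(0,ω) = (0.9000000, 0.7000000, 1.4000000, 0.0000000)
q' = normalize(q + ½dt·q⊗(0,ω)) = (0.0225, 0.0175, 0.0350, 0.9990)

p' = (2.7150, 2.7000, -2.3550)
q' = (0.0225, 0.0175, 0.0350, 0.9990)
v' = (-1.6775, -0.0450, 0.8700)
ω' = (1.4151, -0.7026, -0.9435)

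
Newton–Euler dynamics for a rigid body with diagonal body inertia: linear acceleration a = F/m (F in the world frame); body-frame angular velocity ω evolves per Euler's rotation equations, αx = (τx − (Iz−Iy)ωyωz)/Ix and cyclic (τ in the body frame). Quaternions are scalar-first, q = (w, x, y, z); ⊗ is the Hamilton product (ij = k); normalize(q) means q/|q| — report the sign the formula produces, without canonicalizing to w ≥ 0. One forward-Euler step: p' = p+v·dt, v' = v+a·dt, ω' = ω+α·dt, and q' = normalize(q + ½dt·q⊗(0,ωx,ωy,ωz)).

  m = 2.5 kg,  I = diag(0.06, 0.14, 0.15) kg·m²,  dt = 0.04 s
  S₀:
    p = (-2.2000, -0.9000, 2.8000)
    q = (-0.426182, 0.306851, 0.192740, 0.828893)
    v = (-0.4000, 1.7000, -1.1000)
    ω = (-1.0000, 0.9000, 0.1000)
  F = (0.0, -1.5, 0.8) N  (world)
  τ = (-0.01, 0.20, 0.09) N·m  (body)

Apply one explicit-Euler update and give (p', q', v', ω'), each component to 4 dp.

(τ − ω×Iω)/I = (-0.1817, 1.3643, 1.0800)
ω + α·dt = (-1.0073, 0.9546, 0.1432)
2q̇ = q⊗(0,ω) = (0.0504957, -0.3005477, -1.2431419, 0.4262877)
updated quaternion q' = (-0.4250, 0.3007, 0.1678, 0.8371)
p + v·dt = (-2.2160, -0.8320, 2.7560)
v' = v + a·dt = (-0.4000, 1.6760, -1.0872)

p' = (-2.2160, -0.8320, 2.7560)
q' = (-0.4250, 0.3007, 0.1678, 0.8371)
v' = (-0.4000, 1.6760, -1.0872)
ω' = (-1.0073, 0.9546, 0.1432)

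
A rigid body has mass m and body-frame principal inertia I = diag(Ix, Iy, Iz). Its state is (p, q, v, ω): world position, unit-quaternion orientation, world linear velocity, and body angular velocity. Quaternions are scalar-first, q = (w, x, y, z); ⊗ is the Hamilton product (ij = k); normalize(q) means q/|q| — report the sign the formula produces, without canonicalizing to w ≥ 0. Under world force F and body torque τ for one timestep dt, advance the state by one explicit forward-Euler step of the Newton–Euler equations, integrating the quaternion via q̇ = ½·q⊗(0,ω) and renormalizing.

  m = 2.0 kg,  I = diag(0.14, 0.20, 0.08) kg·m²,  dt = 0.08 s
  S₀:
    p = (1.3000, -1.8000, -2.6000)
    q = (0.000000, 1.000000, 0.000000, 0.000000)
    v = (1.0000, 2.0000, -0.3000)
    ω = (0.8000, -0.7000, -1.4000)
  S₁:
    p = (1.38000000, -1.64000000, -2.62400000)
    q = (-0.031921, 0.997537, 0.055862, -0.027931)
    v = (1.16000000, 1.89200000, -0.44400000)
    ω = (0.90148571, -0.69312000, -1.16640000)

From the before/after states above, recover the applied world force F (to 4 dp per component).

F = (4.0000, -2.7000, -3.6000)

v₁ − v₀ = (0.16000000, -0.10800000, -0.14400000)
F = m·Δv/dt = (4.0000, -2.7000, -3.6000)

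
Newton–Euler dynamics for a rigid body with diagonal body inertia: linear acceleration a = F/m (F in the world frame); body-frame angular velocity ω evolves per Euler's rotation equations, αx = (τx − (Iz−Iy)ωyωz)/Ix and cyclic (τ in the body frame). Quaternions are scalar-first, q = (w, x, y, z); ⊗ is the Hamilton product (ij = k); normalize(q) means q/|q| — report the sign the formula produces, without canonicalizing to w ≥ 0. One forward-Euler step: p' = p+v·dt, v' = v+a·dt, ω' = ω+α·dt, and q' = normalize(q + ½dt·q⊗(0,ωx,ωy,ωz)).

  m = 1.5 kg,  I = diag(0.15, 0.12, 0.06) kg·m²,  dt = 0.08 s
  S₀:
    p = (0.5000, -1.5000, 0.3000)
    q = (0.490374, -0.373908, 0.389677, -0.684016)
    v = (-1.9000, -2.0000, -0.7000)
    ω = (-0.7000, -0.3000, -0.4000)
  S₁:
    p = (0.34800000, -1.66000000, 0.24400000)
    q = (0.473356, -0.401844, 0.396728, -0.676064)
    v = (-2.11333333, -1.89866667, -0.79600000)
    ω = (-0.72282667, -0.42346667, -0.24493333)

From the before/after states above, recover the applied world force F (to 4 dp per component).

F = (-4.0000, 1.9000, -1.8000)

velocity change Δv = (-0.21333333, 0.10133333, -0.09600000)
m·(v₁−v₀)/dt = (-4.0000, 1.9000, -1.8000)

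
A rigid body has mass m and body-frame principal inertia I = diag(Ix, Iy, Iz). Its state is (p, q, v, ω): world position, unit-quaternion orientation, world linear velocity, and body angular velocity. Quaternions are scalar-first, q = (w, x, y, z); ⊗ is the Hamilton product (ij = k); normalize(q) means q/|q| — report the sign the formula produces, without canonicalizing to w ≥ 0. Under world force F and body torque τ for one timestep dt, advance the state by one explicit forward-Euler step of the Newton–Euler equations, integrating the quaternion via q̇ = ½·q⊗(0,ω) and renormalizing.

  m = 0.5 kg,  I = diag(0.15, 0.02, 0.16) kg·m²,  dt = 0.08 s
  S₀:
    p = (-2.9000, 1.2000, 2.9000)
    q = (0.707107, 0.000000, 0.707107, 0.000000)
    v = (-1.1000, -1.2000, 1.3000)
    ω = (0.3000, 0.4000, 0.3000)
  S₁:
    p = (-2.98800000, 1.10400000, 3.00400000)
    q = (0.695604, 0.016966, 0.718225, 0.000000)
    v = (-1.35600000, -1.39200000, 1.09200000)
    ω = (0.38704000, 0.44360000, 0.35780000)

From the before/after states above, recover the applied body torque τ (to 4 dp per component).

τ = (0.1800, 0.0100, 0.1000)

rate change Δω = (0.08704000, 0.04360000, 0.05780000)
applied torque τ = (0.1800, 0.0100, 0.1000)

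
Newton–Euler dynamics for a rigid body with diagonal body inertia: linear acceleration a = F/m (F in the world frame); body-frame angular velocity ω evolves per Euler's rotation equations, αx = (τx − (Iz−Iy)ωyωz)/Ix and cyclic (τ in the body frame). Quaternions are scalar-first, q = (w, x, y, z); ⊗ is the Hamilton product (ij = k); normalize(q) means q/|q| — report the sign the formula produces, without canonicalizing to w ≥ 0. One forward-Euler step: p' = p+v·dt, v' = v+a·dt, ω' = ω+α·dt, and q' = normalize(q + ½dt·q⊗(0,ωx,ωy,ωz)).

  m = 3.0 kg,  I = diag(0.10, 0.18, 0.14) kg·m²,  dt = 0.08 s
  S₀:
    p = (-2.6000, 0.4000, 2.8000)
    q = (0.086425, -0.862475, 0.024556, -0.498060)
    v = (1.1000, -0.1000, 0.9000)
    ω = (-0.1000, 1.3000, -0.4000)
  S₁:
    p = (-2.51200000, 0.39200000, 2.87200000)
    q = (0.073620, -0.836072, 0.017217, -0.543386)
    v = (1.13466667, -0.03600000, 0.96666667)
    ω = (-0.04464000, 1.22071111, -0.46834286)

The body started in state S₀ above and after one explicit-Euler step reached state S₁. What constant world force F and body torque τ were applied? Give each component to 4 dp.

F = (1.3000, 2.4000, 2.5000)
τ = (0.0900, -0.1800, -0.1300)

velocity change Δv = (0.03466667, 0.06400000, 0.06666667)
m·(v₁−v₀)/dt = (1.3000, 2.4000, 2.5000)
ω₁ − ω₀ = (0.05536000, -0.07928889, -0.06834286)
applied torque τ = (0.0900, -0.1800, -0.1300)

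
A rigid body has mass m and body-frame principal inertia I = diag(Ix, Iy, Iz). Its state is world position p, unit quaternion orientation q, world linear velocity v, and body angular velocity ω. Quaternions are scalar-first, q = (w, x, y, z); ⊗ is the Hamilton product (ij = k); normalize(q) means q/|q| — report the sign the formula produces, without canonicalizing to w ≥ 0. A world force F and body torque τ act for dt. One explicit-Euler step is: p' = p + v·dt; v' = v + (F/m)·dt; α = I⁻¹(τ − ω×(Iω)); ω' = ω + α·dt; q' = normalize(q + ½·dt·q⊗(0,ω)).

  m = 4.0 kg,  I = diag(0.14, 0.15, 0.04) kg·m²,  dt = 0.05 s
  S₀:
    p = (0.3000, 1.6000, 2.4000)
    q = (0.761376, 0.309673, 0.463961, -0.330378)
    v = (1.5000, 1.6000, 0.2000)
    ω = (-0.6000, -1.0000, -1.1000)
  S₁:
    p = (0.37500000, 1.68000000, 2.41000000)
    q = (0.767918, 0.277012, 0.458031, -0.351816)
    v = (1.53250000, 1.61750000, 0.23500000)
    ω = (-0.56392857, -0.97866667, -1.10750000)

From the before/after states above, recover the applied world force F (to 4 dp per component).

velocity change Δv = (0.03250000, 0.01750000, 0.03500000)
m·(v₁−v₀)/dt = (2.6000, 1.4000, 2.8000)

F = (2.6000, 1.4000, 2.8000)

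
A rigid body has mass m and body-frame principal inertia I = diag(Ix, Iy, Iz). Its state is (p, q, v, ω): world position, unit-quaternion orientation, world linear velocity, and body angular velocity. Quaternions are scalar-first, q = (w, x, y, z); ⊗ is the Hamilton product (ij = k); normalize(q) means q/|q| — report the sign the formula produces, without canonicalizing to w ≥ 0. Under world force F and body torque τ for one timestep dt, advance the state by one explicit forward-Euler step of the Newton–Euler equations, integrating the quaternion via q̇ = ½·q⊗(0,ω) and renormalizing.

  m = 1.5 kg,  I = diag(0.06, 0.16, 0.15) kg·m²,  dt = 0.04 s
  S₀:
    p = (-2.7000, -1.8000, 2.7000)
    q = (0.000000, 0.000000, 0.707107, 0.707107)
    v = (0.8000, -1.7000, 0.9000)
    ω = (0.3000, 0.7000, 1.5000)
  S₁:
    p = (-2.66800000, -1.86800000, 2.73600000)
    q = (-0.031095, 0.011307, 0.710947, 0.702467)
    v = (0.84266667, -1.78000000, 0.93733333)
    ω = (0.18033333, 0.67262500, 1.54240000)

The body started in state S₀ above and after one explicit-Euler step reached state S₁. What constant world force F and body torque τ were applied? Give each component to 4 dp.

ω₁ − ω₀ = (-0.11966667, -0.02737500, 0.04240000)
precession coupling = (-0.0105, -0.0405, 0.0210)
τ = I·(Δω/dt) + ω₀×(Iω₀) = (-0.1900, -0.1500, 0.1800)
v₁ − v₀ = (0.04266667, -0.08000000, 0.03733333)
m·(v₁−v₀)/dt = (1.6000, -3.0000, 1.4000)

F = (1.6000, -3.0000, 1.4000)
τ = (-0.1900, -0.1500, 0.1800)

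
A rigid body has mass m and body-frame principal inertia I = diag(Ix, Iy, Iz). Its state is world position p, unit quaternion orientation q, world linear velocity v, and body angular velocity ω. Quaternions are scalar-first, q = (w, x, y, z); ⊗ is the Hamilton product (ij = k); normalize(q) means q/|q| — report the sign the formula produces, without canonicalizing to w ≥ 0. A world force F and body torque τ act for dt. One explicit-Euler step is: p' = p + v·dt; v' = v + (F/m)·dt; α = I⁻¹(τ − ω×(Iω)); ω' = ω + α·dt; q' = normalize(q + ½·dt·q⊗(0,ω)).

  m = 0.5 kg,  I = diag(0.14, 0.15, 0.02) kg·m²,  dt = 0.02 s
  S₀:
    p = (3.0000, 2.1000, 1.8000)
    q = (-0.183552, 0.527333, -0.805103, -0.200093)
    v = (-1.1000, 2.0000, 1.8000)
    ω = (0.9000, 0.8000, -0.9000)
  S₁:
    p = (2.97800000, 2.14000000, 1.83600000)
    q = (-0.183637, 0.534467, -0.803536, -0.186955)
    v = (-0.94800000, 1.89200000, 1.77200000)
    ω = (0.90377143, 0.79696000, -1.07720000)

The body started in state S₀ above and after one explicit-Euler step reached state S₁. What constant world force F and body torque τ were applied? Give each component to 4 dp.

F = (3.8000, -2.7000, -0.7000)
τ = (0.1200, -0.1200, -0.1700)

ω₁ − ω₀ = (0.00377143, -0.00304000, -0.17720000)
gyro term ω₀×Iω₀ = (0.0936, -0.0972, 0.0072)
I·α + gyro = (0.1200, -0.1200, -0.1700)
velocity change Δv = (0.15200000, -0.10800000, -0.02800000)
m·(v₁−v₀)/dt = (3.8000, -2.7000, -0.7000)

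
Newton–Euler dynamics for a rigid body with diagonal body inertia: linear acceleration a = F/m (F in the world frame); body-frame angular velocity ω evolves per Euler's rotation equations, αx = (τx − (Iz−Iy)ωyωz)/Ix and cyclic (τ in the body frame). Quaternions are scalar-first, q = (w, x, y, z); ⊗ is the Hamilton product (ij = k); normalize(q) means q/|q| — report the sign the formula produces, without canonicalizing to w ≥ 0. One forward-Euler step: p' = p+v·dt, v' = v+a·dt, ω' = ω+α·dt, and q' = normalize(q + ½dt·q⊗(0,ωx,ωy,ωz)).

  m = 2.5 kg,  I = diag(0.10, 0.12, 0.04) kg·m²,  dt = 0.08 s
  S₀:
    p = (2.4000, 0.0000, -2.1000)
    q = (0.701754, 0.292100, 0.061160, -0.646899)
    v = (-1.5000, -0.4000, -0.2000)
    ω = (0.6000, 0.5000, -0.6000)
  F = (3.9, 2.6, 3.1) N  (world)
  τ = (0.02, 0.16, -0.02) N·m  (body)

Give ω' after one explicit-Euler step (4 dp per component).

(τ − ω×Iω)/I = (-0.0400, 1.5133, -0.6500)
ω + α·dt = (0.5968, 0.6211, -0.6520)

ω' = (0.5968, 0.6211, -0.6520)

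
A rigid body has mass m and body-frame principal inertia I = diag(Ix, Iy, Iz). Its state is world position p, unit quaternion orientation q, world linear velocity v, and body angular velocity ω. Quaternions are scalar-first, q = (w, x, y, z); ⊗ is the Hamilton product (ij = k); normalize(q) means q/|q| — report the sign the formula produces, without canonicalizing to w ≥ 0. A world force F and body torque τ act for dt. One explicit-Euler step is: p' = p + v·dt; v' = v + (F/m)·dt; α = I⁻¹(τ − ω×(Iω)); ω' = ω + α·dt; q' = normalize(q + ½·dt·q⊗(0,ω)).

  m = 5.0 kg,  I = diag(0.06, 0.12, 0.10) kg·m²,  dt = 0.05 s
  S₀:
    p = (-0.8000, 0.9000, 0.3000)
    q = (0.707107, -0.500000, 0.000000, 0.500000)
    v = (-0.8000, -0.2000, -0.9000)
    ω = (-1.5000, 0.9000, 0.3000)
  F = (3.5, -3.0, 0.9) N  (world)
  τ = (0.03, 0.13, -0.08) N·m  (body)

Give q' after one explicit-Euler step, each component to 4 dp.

2q̇ = q⊗(0,ω) = (-0.9000000, -1.5106605, 0.0363963, -0.2378679)
updated quaternion q' = (0.6839, -0.5372, 0.0009, 0.4936)

q' = (0.6839, -0.5372, 0.0009, 0.4936)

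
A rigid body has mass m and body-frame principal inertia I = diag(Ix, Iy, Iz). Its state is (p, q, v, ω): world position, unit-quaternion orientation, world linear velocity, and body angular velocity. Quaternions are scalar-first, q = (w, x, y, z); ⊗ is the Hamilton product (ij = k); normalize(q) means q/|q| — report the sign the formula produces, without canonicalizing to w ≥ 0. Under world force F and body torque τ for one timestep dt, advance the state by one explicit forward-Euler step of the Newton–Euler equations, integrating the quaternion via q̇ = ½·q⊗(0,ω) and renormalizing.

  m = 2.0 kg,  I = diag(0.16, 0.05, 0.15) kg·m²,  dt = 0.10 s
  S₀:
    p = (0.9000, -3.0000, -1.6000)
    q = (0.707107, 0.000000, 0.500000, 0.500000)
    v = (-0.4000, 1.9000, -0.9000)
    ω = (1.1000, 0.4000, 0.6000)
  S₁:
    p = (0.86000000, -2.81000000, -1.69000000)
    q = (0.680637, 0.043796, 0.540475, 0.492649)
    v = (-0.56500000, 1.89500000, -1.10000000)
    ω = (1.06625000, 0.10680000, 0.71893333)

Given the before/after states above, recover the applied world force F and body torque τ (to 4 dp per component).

F = (-3.3000, -0.1000, -4.0000)
τ = (-0.0300, -0.1400, 0.1300)

ω₁ − ω₀ = (-0.03375000, -0.29320000, 0.11893333)
gyro term ω₀×Iω₀ = (0.0240, 0.0066, -0.0484)
I·α + gyro = (-0.0300, -0.1400, 0.1300)
v₁ − v₀ = (-0.16500000, -0.00500000, -0.20000000)
F = m·Δv/dt = (-3.3000, -0.1000, -4.0000)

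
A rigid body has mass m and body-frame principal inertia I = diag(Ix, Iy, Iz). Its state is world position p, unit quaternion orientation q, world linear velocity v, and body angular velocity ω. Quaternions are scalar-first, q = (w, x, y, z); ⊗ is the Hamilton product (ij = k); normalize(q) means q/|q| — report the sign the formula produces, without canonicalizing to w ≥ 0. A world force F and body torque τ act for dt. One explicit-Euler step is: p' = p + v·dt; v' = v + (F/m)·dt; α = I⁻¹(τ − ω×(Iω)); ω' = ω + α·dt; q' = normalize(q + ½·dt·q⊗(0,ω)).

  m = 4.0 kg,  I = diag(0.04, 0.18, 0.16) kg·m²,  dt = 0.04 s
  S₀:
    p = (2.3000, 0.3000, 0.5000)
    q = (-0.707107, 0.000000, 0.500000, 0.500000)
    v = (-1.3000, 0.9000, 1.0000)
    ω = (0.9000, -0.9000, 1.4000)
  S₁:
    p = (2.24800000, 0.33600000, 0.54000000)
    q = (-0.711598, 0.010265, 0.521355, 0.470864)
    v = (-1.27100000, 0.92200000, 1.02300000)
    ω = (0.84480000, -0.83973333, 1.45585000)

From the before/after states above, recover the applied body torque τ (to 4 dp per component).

rate change Δω = (-0.05520000, 0.06026667, 0.05585000)
precession coupling = (0.0252, -0.1512, -0.1134)
τ = I·(Δω/dt) + ω₀×(Iω₀) = (-0.0300, 0.1200, 0.1100)

τ = (-0.0300, 0.1200, 0.1100)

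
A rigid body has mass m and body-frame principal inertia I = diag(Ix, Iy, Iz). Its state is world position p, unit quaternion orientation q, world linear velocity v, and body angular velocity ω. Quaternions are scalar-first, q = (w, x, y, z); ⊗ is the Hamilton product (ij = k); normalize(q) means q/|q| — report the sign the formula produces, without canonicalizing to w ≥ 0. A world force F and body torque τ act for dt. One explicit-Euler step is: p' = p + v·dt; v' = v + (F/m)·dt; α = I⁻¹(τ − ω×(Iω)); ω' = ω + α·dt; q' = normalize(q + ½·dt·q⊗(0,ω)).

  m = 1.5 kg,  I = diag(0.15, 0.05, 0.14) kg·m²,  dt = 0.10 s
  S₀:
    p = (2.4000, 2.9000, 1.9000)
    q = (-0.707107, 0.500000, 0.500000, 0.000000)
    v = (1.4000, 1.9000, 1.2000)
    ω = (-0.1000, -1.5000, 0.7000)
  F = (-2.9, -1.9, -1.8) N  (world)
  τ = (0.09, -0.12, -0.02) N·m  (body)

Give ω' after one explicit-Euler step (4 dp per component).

ω×(Iω) gyroscopic = (-0.0945, -0.0007, -0.0150)
angular accel α = (1.2300, -2.3860, -0.0357)
ω + α·dt = (0.0230, -1.7386, 0.6964)

ω' = (0.0230, -1.7386, 0.6964)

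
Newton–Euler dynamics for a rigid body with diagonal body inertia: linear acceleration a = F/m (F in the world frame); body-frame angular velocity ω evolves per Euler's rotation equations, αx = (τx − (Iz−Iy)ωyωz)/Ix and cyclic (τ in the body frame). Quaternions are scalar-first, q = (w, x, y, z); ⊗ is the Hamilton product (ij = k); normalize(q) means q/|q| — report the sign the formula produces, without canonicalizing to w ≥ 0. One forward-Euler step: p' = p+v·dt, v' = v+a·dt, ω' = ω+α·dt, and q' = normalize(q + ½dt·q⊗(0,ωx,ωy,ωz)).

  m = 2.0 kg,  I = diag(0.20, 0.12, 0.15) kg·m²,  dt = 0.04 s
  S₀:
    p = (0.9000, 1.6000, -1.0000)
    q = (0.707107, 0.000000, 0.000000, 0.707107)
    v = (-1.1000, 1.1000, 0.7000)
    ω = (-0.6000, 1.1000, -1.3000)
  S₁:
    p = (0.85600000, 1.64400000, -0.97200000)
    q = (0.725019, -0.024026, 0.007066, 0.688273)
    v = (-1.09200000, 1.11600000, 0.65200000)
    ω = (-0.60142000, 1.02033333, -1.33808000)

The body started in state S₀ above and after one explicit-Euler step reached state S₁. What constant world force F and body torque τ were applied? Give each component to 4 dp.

v₁ − v₀ = (0.00800000, 0.01600000, -0.04800000)
m·(v₁−v₀)/dt = (0.4000, 0.8000, -2.4000)
Δω = ω₁−ω₀ = (-0.00142000, -0.07966667, -0.03808000)
precession coupling = (-0.0429, 0.0390, 0.0528)
τ = I·(Δω/dt) + ω₀×(Iω₀) = (-0.0500, -0.2000, -0.0900)

F = (0.4000, 0.8000, -2.4000)
τ = (-0.0500, -0.2000, -0.0900)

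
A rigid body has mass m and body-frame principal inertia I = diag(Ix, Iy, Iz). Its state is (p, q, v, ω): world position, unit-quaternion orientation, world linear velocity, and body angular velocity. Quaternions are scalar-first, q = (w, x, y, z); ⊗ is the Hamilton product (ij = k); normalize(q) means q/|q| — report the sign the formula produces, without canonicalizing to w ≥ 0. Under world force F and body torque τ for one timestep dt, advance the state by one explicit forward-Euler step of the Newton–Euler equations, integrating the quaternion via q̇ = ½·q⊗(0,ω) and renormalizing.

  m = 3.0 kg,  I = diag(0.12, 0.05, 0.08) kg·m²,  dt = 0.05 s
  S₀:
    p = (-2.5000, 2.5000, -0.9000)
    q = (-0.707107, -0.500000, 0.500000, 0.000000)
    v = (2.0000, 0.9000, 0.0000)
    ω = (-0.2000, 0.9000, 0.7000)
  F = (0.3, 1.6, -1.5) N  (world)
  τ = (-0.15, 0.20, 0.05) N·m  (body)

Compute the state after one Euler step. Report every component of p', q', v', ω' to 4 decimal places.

p' = (-2.4000, 2.5450, -0.9000)
q' = (-0.7206, -0.4875, 0.4926, -0.0211)
v' = (2.0050, 0.9267, -0.0250)
ω' = (-0.2704, 1.1056, 0.7234)

(τ − ω×Iω)/I = (-1.4075, 4.1120, 0.4675)
new body rate ω' = (-0.2704, 1.1056, 0.7234)
Hamilton product q⊗(0,ω) = (-0.5500000, 0.4914214, -0.2863963, -0.8449749)
q' = normalize(q + ½dt·q⊗(0,ω)) = (-0.7206, -0.4875, 0.4926, -0.0211)
linear accel F/m = (0.1000, 0.5333, -0.5000)
p + v·dt = (-2.4000, 2.5450, -0.9000)
v' = v + a·dt = (2.0050, 0.9267, -0.0250)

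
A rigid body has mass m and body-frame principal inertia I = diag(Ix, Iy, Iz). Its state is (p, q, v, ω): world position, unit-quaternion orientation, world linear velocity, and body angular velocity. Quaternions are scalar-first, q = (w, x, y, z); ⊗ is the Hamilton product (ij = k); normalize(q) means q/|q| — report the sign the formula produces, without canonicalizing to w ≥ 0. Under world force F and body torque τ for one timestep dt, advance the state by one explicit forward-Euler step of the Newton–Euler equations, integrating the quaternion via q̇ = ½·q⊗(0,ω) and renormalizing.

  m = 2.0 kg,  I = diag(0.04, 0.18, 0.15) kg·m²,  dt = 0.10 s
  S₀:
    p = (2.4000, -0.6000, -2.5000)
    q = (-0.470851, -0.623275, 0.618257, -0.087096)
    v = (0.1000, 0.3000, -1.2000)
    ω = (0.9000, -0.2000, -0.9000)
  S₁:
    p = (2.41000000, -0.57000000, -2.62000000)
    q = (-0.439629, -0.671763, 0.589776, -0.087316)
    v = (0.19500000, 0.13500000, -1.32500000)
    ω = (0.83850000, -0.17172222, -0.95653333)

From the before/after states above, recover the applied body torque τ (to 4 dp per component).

τ = (-0.0300, 0.1400, -0.1100)

rate change Δω = (-0.06150000, 0.02827778, -0.05653333)
applied torque τ = (-0.0300, 0.1400, -0.1100)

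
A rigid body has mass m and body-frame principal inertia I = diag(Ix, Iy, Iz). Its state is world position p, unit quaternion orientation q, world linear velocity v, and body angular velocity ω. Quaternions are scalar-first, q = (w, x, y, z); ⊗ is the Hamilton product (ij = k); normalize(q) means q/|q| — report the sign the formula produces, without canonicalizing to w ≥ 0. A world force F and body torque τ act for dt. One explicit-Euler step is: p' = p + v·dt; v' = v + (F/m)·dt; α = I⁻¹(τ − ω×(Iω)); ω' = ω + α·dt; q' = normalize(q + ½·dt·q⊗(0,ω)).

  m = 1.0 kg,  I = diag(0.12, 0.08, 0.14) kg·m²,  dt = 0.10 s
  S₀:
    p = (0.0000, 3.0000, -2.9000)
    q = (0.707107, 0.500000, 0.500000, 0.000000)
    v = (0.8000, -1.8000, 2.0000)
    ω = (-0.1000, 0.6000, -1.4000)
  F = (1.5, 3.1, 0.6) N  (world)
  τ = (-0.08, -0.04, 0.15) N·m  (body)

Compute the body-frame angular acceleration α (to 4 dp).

α = (-0.2467, -0.4650, 1.0543)

gyro term ω×Iω = (-0.0504, -0.0028, 0.0024)
angular accel α = (-0.2467, -0.4650, 1.0543)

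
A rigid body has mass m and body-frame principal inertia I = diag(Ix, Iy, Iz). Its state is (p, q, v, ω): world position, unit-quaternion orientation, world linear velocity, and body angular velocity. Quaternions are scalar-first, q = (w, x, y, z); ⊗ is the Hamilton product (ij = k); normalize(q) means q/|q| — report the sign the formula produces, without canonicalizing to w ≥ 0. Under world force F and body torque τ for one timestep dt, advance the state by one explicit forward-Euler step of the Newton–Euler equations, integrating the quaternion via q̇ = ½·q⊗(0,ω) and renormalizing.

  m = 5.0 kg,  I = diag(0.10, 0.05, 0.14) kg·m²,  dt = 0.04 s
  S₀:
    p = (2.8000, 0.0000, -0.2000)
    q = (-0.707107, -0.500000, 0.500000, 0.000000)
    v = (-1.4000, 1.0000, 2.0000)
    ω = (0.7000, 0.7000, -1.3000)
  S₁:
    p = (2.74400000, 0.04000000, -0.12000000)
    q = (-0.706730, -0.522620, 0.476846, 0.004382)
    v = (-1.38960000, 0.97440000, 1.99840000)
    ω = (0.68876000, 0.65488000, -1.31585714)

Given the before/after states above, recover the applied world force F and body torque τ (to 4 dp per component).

ω₁ − ω₀ = (-0.01124000, -0.04512000, -0.01585714)
gyro term ω₀×Iω₀ = (-0.0819, 0.0364, -0.0245)
applied torque τ = (-0.1100, -0.0200, -0.0800)
Δv = v₁−v₀ = (0.01040000, -0.02560000, -0.00160000)
m·(v₁−v₀)/dt = (1.3000, -3.2000, -0.2000)

F = (1.3000, -3.2000, -0.2000)
τ = (-0.1100, -0.0200, -0.0800)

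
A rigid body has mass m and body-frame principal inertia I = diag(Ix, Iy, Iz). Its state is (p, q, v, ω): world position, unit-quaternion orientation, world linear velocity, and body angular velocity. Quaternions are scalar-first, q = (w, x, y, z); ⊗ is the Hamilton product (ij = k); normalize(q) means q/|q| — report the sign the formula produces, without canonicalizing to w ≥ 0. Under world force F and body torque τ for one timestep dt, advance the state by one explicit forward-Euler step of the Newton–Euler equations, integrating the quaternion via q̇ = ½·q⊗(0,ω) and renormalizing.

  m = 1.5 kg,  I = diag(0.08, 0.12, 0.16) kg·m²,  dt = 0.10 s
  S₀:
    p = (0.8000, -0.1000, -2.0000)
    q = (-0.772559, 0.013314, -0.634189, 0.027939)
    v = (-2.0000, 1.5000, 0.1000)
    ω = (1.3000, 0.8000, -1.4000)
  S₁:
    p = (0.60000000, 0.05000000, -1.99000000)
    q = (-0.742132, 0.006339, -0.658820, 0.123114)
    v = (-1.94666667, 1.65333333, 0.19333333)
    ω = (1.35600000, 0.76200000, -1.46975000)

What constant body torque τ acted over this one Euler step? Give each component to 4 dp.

τ = (0.0000, 0.1000, -0.0700)

Δω = ω₁−ω₀ = (0.05600000, -0.03800000, -0.06975000)
gyro term ω₀×Iω₀ = (-0.0448, 0.1456, 0.0416)
τ = I·(Δω/dt) + ω₀×(Iω₀) = (0.0000, 0.1000, -0.0700)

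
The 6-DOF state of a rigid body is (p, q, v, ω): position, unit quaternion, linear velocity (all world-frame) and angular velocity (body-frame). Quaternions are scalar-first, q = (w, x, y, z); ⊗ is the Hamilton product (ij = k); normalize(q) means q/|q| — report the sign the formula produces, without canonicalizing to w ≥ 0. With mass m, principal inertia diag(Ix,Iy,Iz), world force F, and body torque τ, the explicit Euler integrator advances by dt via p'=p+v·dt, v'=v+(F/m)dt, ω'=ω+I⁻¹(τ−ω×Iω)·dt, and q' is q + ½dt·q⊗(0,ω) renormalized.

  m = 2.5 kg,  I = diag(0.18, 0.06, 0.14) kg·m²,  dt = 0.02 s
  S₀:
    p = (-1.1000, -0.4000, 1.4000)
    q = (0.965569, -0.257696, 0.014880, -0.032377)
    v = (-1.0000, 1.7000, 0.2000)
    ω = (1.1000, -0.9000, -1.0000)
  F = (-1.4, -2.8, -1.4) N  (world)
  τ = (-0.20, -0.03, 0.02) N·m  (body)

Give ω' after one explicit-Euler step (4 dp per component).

ω' = (1.0698, -0.8953, -1.0141)

(τ − ω×Iω)/I = (-1.5111, 0.2333, -0.7057)
ω + α·dt = (1.0698, -0.8953, -1.0141)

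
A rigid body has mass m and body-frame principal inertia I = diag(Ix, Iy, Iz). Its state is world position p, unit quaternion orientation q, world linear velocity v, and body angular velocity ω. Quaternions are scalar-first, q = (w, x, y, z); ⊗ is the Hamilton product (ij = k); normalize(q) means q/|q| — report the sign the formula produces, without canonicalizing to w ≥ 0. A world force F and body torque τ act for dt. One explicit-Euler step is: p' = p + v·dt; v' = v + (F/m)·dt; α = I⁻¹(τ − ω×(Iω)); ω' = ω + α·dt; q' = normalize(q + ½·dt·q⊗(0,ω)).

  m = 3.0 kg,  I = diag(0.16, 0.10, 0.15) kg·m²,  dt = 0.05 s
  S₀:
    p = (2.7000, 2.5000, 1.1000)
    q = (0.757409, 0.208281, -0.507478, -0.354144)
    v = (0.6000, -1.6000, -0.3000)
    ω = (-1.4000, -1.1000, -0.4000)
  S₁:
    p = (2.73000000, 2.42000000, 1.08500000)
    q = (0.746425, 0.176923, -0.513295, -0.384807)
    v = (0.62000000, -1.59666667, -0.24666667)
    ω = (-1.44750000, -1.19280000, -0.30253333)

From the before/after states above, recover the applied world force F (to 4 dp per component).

F = (1.2000, 0.2000, 3.2000)

Δv = v₁−v₀ = (0.02000000, 0.00333333, 0.05333333)
F = m·Δv/dt = (1.2000, 0.2000, 3.2000)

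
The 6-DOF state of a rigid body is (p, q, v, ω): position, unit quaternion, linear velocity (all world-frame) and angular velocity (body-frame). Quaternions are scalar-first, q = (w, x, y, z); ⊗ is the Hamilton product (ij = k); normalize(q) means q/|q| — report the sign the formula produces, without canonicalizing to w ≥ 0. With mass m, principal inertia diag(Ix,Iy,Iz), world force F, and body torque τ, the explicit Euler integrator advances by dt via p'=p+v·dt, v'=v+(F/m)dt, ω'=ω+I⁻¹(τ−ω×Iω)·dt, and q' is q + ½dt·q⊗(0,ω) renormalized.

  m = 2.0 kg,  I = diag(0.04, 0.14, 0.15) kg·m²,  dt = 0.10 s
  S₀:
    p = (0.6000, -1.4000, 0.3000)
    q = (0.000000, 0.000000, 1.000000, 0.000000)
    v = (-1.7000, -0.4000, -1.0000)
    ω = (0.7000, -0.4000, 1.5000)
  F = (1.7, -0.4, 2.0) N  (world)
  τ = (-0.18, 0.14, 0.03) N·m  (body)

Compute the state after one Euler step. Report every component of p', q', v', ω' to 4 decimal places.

linear accel F/m = (0.8500, -0.2000, 1.0000)
p' = p + v·dt = (0.4300, -1.4400, 0.2000)
new velocity v' = (-1.6150, -0.4200, -0.9000)
gyro term ω×Iω = (-0.0060, -0.1155, -0.0280)
α = I⁻¹(τ − ω×Iω) = (-4.3500, 1.8250, 0.3867)
ω + α·dt = (0.2650, -0.2175, 1.5387)
2q̇ = q⊗(0,ω) = (0.4000000, 1.5000000, 0.0000000, -0.7000000)
q' = normalize(q + ½dt·q⊗(0,ω)) = (0.0199, 0.0747, 0.9964, -0.0349)

p' = (0.4300, -1.4400, 0.2000)
q' = (0.0199, 0.0747, 0.9964, -0.0349)
v' = (-1.6150, -0.4200, -0.9000)
ω' = (0.2650, -0.2175, 1.5387)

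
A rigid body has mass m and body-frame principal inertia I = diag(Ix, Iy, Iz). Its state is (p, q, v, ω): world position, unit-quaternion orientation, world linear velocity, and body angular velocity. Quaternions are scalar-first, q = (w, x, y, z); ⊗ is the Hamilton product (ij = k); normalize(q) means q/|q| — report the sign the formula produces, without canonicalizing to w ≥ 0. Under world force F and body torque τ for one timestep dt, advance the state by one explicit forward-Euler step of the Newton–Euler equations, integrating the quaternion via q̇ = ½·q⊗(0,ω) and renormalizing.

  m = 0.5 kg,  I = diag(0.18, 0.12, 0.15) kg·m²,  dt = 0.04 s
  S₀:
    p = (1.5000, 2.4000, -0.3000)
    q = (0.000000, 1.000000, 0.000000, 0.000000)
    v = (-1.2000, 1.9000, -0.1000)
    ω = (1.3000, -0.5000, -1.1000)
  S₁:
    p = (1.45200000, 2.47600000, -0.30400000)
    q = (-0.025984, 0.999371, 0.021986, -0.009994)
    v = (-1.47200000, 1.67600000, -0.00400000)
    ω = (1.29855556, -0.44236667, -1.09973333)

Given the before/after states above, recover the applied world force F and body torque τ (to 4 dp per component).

v₁ − v₀ = (-0.27200000, -0.22400000, 0.09600000)
applied force F = (-3.4000, -2.8000, 1.2000)
Δω = ω₁−ω₀ = (-0.00144444, 0.05763333, 0.00026667)
gyro term ω₀×Iω₀ = (0.0165, -0.0429, 0.0390)
I·α + gyro = (0.0100, 0.1300, 0.0400)

F = (-3.4000, -2.8000, 1.2000)
τ = (0.0100, 0.1300, 0.0400)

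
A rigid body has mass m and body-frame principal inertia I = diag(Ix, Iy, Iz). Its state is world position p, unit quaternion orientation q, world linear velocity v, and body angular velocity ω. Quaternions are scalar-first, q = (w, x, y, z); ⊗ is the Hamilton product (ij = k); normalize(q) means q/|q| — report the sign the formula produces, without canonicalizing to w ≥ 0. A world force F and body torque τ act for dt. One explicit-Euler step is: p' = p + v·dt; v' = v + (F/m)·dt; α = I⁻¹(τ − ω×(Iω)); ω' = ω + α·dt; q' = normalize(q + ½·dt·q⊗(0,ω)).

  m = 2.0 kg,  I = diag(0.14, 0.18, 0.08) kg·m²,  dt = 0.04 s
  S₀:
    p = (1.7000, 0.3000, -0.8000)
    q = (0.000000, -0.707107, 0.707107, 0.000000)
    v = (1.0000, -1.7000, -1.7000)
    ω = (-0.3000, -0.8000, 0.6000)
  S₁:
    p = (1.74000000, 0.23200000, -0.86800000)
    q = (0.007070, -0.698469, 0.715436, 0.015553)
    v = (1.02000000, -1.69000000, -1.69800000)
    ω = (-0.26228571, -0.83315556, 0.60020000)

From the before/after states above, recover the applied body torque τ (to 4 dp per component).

ω₁ − ω₀ = (0.03771429, -0.03315556, 0.00020000)
ω₀×(Iω₀) = (0.0480, -0.0108, 0.0096)
applied torque τ = (0.1800, -0.1600, 0.0100)

τ = (0.1800, -0.1600, 0.0100)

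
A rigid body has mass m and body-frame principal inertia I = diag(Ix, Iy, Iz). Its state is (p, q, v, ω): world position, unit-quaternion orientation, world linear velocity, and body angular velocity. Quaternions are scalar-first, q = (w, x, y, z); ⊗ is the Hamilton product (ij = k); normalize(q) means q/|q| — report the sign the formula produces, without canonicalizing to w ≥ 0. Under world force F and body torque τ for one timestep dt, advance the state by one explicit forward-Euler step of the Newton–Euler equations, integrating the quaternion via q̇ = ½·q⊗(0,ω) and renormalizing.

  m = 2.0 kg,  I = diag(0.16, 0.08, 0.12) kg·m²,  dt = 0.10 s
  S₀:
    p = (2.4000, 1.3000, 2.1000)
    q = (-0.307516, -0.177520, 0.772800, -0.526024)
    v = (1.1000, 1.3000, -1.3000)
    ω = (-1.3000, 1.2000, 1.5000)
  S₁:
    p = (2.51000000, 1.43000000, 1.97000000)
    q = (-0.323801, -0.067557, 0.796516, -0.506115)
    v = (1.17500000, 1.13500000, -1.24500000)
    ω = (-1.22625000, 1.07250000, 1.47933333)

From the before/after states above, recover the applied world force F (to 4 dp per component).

Δv = v₁−v₀ = (0.07500000, -0.16500000, 0.05500000)
applied force F = (1.5000, -3.3000, 1.1000)

F = (1.5000, -3.3000, 1.1000)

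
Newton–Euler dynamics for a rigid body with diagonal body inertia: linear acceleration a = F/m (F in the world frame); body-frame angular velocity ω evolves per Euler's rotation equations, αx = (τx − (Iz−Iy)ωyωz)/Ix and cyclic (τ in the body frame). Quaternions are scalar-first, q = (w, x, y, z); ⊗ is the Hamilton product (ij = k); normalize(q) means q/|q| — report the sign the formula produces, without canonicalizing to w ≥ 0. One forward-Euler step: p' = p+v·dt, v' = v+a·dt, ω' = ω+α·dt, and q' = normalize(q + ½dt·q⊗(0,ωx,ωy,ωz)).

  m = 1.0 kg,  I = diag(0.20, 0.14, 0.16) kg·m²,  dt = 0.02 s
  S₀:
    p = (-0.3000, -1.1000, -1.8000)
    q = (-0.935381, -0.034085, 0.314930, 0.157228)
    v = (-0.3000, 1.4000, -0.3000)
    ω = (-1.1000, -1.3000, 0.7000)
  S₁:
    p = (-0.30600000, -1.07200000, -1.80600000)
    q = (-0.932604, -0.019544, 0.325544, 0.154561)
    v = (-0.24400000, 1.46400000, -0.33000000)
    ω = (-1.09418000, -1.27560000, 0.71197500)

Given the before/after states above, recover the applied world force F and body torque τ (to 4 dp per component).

F = (2.8000, 3.2000, -1.5000)
τ = (0.0400, 0.1400, 0.0100)

velocity change Δv = (0.05600000, 0.06400000, -0.03000000)
applied force F = (2.8000, 3.2000, -1.5000)
rate change Δω = (0.00582000, 0.02440000, 0.01197500)
gyro term ω₀×Iω₀ = (-0.0182, -0.0308, -0.0858)
applied torque τ = (0.0400, 0.1400, 0.0100)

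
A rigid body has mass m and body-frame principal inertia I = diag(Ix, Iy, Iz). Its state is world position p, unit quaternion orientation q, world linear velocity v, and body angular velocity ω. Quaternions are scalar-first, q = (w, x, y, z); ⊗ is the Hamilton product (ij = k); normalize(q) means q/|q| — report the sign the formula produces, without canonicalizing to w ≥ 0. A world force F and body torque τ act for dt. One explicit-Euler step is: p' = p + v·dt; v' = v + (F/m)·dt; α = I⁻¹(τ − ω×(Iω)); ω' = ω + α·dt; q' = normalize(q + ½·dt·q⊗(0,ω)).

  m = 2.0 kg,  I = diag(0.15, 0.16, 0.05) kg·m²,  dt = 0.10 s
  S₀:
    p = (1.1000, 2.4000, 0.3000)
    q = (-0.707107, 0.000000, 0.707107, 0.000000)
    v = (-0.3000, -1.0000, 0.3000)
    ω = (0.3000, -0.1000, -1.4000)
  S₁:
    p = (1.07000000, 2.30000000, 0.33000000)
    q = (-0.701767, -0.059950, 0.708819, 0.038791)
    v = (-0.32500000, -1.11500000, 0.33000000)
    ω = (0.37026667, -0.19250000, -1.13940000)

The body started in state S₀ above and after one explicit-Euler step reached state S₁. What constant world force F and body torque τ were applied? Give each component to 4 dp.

Δω = ω₁−ω₀ = (0.07026667, -0.09250000, 0.26060000)
gyro term ω₀×Iω₀ = (-0.0154, -0.0420, -0.0003)
τ = I·(Δω/dt) + ω₀×(Iω₀) = (0.0900, -0.1900, 0.1300)
v₁ − v₀ = (-0.02500000, -0.11500000, 0.03000000)
applied force F = (-0.5000, -2.3000, 0.6000)

F = (-0.5000, -2.3000, 0.6000)
τ = (0.0900, -0.1900, 0.1300)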